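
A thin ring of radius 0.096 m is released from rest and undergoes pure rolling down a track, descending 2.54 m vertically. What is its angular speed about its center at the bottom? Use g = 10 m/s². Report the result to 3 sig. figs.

ω ≈ 52.5 rad/s

The moment of inertia is MR², giving k ≡ I/(MR²) = 1.
Rolling without slipping gives ω = v/R, so the total kinetic energy is ½Mv² + ½Iω² = ½(1+k)Mv² = Mv².
Energy conservation Mgh = ½(1+k)Mv² gives v = √(2gh/(1+k)) = √(2 × 10 × 2.54 / 2) = 5.04 m/s.
Then ω = v/R = 5.04 / 0.096 ≈ 52.5 rad/s.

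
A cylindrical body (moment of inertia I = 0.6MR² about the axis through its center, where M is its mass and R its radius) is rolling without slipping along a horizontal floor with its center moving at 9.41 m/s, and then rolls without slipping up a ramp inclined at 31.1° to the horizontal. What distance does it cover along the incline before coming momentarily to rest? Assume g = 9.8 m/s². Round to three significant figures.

d ≈ 14.0 m

The moment of inertia is 0.6MR², giving k ≡ I/(MR²) = 0.6.
The rolling condition ω = v/R makes the rotational term ½I(v/R)² = ½kMv², so KE_total = ½(1+k)Mv² = (4/5)Mv².
Setting this equal to Mgh gives the vertical rise h = (1+k)v₀²/(2g) = 1.6×9.41²/(2×9.8) = 7.228 m.
The distance along the slope is d = h/sinθ = 7.228/sin31.1° ≈ 14.0 m.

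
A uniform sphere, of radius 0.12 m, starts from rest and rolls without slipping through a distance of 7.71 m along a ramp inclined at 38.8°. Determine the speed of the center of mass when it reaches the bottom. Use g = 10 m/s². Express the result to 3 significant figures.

Here I = (2/5)MR², so the shape factor k = I/(MR²) = 0.4.
Rolling without slipping gives ω = v/R, so the total kinetic energy is ½Mv² + ½Iω² = ½(1+k)Mv² = (7/10)Mv².
The vertical drop is h = L sinθ = 7.71 × sin38.8° = 4.831 m.
Energy conservation: Mgh = (7/10)Mv², so v = √(2gh/(1+k)) = √(2 × 10 × 4.831 / 1.4) ≈ 8.31 m/s.

v ≈ 8.31 m/s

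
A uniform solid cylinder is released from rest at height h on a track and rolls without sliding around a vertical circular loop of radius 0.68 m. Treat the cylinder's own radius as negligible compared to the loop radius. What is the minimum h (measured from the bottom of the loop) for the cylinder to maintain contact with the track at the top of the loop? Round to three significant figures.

The moment of inertia is (1/2)MR², giving k ≡ I/(MR²) = 0.5.
At the top of the loop, the minimum-contact condition is Mg = Mv_top²/r, so v_top² = gr.
With ω = v/R, the kinetic energy at speed v is ½(1+k)Mv² = (3/4)Mv².
Energy conservation from release (height h) to the top (height 2r): Mgh = Mg(2r) + (3/4)M·gr.
Thus h_min = 2r + (1+k)r/2 = r(2 + 1.5/2) = 0.68 × 2.75 ≈ 1.87 m.

h_min ≈ 1.87 m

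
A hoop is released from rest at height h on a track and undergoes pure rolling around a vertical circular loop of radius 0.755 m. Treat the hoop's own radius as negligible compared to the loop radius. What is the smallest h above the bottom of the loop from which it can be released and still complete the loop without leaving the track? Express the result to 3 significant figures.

h_min ≈ 2.27 m

With I = MR², the ratio k = I/(MR²) is 1.
At the top, contact is just lost when gravity alone supplies the centripetal force: Mg = Mv_top²/r, i.e. v_top² = gr.
With ω = v/R, the kinetic energy at speed v is ½(1+k)Mv² = Mv².
Energy conservation from release (height h) to the top (height 2r): Mgh = Mg(2r) + M·gr.
Thus h_min = 2r + (1+k)r/2 = r(2 + 2/2) = 0.755 × 3 ≈ 2.27 m.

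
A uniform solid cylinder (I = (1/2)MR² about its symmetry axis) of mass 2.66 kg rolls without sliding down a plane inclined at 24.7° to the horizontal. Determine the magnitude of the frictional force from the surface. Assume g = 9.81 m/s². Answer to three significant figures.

f ≈ 3.63 N

The moment of inertia is (1/2)MR², giving k ≡ I/(MR²) = 0.5.
Along the incline Mg sinθ − f = Ma, and torque about the center fR = Iα = kMR²(a/R) gives f = kMa.
Combining, a = g sinθ/(1+k) and f = kMa = kMg sinθ/(1+k).
f = 0.5 × 2.66 × 9.81 × sin24.7° / 1.5 ≈ 3.63 N.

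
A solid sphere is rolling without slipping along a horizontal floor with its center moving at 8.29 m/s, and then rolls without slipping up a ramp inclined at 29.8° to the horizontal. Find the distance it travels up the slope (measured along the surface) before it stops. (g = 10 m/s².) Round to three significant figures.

d ≈ 9.68 m

Here I = (2/5)MR², so the shape factor k = I/(MR²) = 0.4.
Since it rolls without slipping, ω = v/R and KE = ½Mv² + ½Iω² = ½(1+k)Mv² = (7/10)Mv².
Setting this equal to Mgh gives the vertical rise h = (1+k)v₀²/(2g) = 1.4×8.29²/(2×10) = 4.811 m.
The distance along the slope is d = h/sinθ = 4.811/sin29.8° ≈ 9.68 m.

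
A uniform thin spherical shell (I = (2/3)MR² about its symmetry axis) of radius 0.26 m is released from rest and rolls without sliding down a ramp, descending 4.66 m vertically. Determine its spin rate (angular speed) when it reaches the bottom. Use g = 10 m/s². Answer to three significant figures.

ω ≈ 28.8 rad/s

The moment of inertia is (2/3)MR², giving k ≡ I/(MR²) = 2/3.
Pure rolling means v = ωR; then KE = ½Mv² + ½I(v/R)² = ½(1+k)Mv² = (5/6)Mv².
Energy conservation Mgh = ½(1+k)Mv² gives v = √(2gh/(1+k)) = √(2 × 10 × 4.66 / 1.667) = 7.478 m/s.
Then ω = v/R = 7.478 / 0.26 ≈ 28.8 rad/s.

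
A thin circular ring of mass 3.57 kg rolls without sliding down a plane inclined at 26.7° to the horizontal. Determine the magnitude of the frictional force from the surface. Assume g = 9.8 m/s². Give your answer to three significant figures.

With I = MR², the ratio k = I/(MR²) is 1.
Newton's second law down the slope: Mg sinθ − f = Ma. The torque equation fR = Iα (with α = a/R) gives f = kMa.
Combining, a = g sinθ/(1+k) and f = kMa = kMg sinθ/(1+k).
f = 1 × 3.57 × 9.8 × sin26.7° / 2 ≈ 7.86 N.

f ≈ 7.86 N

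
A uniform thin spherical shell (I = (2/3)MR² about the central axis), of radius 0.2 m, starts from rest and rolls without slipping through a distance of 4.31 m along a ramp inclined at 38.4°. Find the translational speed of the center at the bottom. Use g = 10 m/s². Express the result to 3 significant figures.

For this body I = (2/3)MR², i.e. k = I/(MR²) = 2/3.
Pure rolling means v = ωR; then KE = ½Mv² + ½I(v/R)² = ½(1+k)Mv² = (5/6)Mv².
The vertical drop is h = L sinθ = 4.31 × sin38.4° = 2.677 m.
Energy conservation: Mgh = (5/6)Mv², so v = √(2gh/(1+k)) = √(2 × 10 × 2.677 / 1.667) ≈ 5.67 m/s.

v ≈ 5.67 m/s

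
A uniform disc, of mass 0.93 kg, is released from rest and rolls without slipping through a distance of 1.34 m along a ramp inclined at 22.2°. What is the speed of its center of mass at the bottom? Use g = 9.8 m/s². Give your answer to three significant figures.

v ≈ 2.57 m/s

The moment of inertia is (1/2)MR², giving k ≡ I/(MR²) = 0.5.
The rolling condition ω = v/R makes the rotational term ½I(v/R)² = ½kMv², so KE_total = ½(1+k)Mv² = (3/4)Mv².
The vertical drop is h = L sinθ = 1.34 × sin22.2° = 0.5063 m.
Setting Mgh = (3/4)Mv² gives v = √(2gh/(1+k)) = √(2·9.8·0.5063/1.5) ≈ 2.57 m/s.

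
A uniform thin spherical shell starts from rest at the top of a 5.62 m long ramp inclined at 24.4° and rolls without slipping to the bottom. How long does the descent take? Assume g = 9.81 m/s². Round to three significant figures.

For this body I = (2/3)MR², i.e. k = I/(MR²) = 2/3.
Translational: Mg sinθ − f = Ma. Rotational about the CM: fR = Iα = kMRa, so f = kMa.
Hence a = g sinθ/(1+k) = 9.81×sin24.4°/1.667 = 2.432 m/s².
With constant a from rest, t = √(2L/a) = √(2·5.62/2.432) ≈ 2.15 s.

t ≈ 2.15 s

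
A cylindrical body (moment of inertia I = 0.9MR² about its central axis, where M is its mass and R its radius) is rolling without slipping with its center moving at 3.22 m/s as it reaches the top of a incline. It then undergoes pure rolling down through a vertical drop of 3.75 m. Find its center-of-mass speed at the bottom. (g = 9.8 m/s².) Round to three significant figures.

Here I = 0.9MR², so the shape factor k = I/(MR²) = 0.9.
The rolling condition ω = v/R makes the rotational term ½I(v/R)² = ½kMv², so KE_total = ½(1+k)Mv² = (19/20)Mv².
Conserving energy between top and bottom: (19/20)Mv² = (19/20)Mv₀² + Mgh, hence v² = v₀² + 2gh/(1+k).
v = √(3.22² + 2×9.8×3.75/1.9) = √49.05 ≈ 7.00 m/s.

v ≈ 7.00 m/s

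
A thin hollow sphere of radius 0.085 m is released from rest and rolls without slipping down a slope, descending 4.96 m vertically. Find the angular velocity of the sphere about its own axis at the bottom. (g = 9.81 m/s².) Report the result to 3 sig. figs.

The moment of inertia is (2/3)MR², giving k ≡ I/(MR²) = 2/3.
Since it rolls without slipping, ω = v/R and KE = ½Mv² + ½Iω² = ½(1+k)Mv² = (5/6)Mv².
Energy conservation Mgh = ½(1+k)Mv² gives v = √(2gh/(1+k)) = √(2 × 9.81 × 4.96 / 1.667) = 7.641 m/s.
The angular speed follows from ω = v/R = 7.641/0.085 ≈ 89.9 rad/s.

ω ≈ 89.9 rad/s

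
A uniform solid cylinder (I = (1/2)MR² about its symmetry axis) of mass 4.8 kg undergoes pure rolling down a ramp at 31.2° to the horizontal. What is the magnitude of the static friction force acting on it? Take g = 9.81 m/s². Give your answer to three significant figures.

f ≈ 8.13 N

For this body I = (1/2)MR², i.e. k = I/(MR²) = 0.5.
Along the incline Mg sinθ − f = Ma, and torque about the center fR = Iα = kMR²(a/R) gives f = kMa.
Combining, a = g sinθ/(1+k) and f = kMa = kMg sinθ/(1+k).
f = 0.5 × 4.8 × 9.81 × sin31.2° / 1.5 ≈ 8.13 N.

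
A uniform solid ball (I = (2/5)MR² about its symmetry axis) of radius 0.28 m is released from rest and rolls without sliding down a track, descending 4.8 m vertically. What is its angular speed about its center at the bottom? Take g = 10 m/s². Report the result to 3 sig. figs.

With I = (2/5)MR², the ratio k = I/(MR²) is 0.4.
The rolling condition ω = v/R makes the rotational term ½I(v/R)² = ½kMv², so KE_total = ½(1+k)Mv² = (7/10)Mv².
Energy conservation Mgh = ½(1+k)Mv² gives v = √(2gh/(1+k)) = √(2 × 10 × 4.8 / 1.4) = 8.281 m/s.
The angular speed follows from ω = v/R = 8.281/0.28 ≈ 29.6 rad/s.

ω ≈ 29.6 rad/s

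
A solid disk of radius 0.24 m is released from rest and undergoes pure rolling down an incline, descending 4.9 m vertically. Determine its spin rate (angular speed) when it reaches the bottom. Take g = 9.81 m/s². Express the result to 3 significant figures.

ω ≈ 33.4 rad/s

Here I = (1/2)MR², so the shape factor k = I/(MR²) = 0.5.
Since it rolls without slipping, ω = v/R and KE = ½Mv² + ½Iω² = ½(1+k)Mv² = (3/4)Mv².
Energy conservation Mgh = ½(1+k)Mv² gives v = √(2gh/(1+k)) = √(2 × 9.81 × 4.9 / 1.5) = 8.006 m/s.
The angular speed follows from ω = v/R = 8.006/0.24 ≈ 33.4 rad/s.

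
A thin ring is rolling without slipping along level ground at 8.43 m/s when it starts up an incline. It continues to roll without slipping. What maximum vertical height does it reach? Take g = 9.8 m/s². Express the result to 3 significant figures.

h ≈ 7.25 m

The moment of inertia is MR², giving k ≡ I/(MR²) = 1.
Rolling without slipping gives ω = v/R, so the total kinetic energy is ½Mv² + ½Iω² = ½(1+k)Mv² = Mv².
All of this converts to potential energy at the highest point: Mv₀² = Mgh.
Thus h = (1+k)v₀²/(2g) = 2 × 8.43² / (2 × 9.8) ≈ 7.25 m.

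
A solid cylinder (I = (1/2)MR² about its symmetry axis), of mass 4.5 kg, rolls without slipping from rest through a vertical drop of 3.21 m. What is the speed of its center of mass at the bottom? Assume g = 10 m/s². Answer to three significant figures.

Here I = (1/2)MR², so the shape factor k = I/(MR²) = 0.5.
Rolling without slipping gives ω = v/R, so the total kinetic energy is ½Mv² + ½Iω² = ½(1+k)Mv² = (3/4)Mv².
Energy conservation: Mgh = (3/4)Mv², so v = √(2gh/(1+k)) = √(2 × 10 × 3.21 / 1.5) ≈ 6.54 m/s.

v ≈ 6.54 m/s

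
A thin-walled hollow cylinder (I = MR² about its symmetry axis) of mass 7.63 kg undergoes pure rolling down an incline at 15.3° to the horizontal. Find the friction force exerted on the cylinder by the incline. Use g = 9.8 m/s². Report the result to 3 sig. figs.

f ≈ 9.87 N

For this body I = MR², i.e. k = I/(MR²) = 1.
Newton's second law down the slope: Mg sinθ − f = Ma. The torque equation fR = Iα (with α = a/R) gives f = kMa.
Combining, a = g sinθ/(1+k) and f = kMa = kMg sinθ/(1+k).
f = 1 × 7.63 × 9.8 × sin15.3° / 2 ≈ 9.87 N.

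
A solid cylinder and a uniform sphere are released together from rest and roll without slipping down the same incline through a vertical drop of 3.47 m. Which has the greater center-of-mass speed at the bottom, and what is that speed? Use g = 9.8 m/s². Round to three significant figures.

the uniform sphere, at v ≈ 6.97 m/s

For rolling without slipping, Mgh = ½(1+k)Mv² where k = I/(MR²), so v = √(2gh/(1+k)).
Solid cylinder: k = 0.5, giving v = √(2×9.8×3.47/1.5) = 6.734 m/s.
Uniform sphere: k = 0.4, giving v = √(2×9.8×3.47/1.4) = 6.97 m/s.
The smaller k wins: the uniform sphere, at ≈ 6.97 m/s.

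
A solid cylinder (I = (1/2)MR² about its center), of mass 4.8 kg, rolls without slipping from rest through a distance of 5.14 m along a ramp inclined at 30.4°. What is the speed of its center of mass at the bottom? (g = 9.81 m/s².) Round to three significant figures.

v ≈ 5.83 m/s

For this body I = (1/2)MR², i.e. k = I/(MR²) = 0.5.
Pure rolling means v = ωR; then KE = ½Mv² + ½I(v/R)² = ½(1+k)Mv² = (3/4)Mv².
The vertical drop is h = L sinθ = 5.14 × sin30.4° = 2.601 m.
Energy conservation: Mgh = (3/4)Mv², so v = √(2gh/(1+k)) = √(2 × 9.81 × 2.601 / 1.5) ≈ 5.83 m/s.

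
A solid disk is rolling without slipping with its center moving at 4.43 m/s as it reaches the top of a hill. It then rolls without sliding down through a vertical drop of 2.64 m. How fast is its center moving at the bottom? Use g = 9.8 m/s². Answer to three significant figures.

With I = (1/2)MR², the ratio k = I/(MR²) is 0.5.
Rolling without slipping gives ω = v/R, so the total kinetic energy is ½Mv² + ½Iω² = ½(1+k)Mv² = (3/4)Mv².
Conserving energy between top and bottom: (3/4)Mv² = (3/4)Mv₀² + Mgh, hence v² = v₀² + 2gh/(1+k).
v = √(4.43² + 2×9.8×2.64/1.5) = √54.12 ≈ 7.36 m/s.

v ≈ 7.36 m/s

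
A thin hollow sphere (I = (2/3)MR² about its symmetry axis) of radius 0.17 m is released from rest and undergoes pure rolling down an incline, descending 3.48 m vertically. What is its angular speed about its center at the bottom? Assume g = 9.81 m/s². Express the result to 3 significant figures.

With I = (2/3)MR², the ratio k = I/(MR²) is 2/3.
Rolling without slipping gives ω = v/R, so the total kinetic energy is ½Mv² + ½Iω² = ½(1+k)Mv² = (5/6)Mv².
Energy conservation Mgh = ½(1+k)Mv² gives v = √(2gh/(1+k)) = √(2 × 9.81 × 3.48 / 1.667) = 6.401 m/s.
Then ω = v/R = 6.401 / 0.17 ≈ 37.7 rad/s.

ω ≈ 37.7 rad/s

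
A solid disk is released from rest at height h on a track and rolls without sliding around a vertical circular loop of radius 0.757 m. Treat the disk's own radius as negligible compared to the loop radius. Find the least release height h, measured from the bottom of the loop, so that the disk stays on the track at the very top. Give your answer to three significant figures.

Here I = (1/2)MR², so the shape factor k = I/(MR²) = 0.5.
At the top of the loop, the minimum-contact condition is Mg = Mv_top²/r, so v_top² = gr.
With ω = v/R, the kinetic energy at speed v is ½(1+k)Mv² = (3/4)Mv².
Energy conservation from release (height h) to the top (height 2r): Mgh = Mg(2r) + (3/4)M·gr.
Thus h_min = 2r + (1+k)r/2 = r(2 + 1.5/2) = 0.757 × 2.75 ≈ 2.08 m.

h_min ≈ 2.08 m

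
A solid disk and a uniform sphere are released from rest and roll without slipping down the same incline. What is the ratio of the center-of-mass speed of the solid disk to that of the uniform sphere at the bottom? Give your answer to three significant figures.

v_ratio ≈ 0.966

Each satisfies Mgh = ½(1+k)Mv² with k = I/(MR²), so v ∝ 1/√(1+k).
For the solid disk k = 0.5; for the uniform sphere k = 0.4.
v₁/v₂ = √((1+k₂)/(1+k₁)) = √(1.4/1.5) ≈ 0.966.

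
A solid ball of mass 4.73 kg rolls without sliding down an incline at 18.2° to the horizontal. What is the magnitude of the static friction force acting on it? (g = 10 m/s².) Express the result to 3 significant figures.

Here I = (2/5)MR², so the shape factor k = I/(MR²) = 0.4.
Newton's second law down the slope: Mg sinθ − f = Ma. The torque equation fR = Iα (with α = a/R) gives f = kMa.
Combining, a = g sinθ/(1+k) and f = kMa = kMg sinθ/(1+k).
f = 0.4 × 4.73 × 10 × sin18.2° / 1.4 ≈ 4.22 N.

f ≈ 4.22 N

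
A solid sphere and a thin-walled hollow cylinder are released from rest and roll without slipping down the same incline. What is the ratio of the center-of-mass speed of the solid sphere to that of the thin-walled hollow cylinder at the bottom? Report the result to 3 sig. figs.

Each satisfies Mgh = ½(1+k)Mv² with k = I/(MR²), so v ∝ 1/√(1+k).
For the solid sphere k = 0.4; for the thin-walled hollow cylinder k = 1.
v₁/v₂ = √((1+k₂)/(1+k₁)) = √(2/1.4) ≈ 1.20.

v_ratio ≈ 1.20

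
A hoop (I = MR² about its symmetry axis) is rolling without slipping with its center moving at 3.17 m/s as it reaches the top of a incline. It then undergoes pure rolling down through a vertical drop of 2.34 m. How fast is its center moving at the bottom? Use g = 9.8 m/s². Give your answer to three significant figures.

v ≈ 5.74 m/s

The moment of inertia is MR², giving k ≡ I/(MR²) = 1.
Pure rolling means v = ωR; then KE = ½Mv² + ½I(v/R)² = ½(1+k)Mv² = Mv².
Conserving energy between top and bottom: Mv² = Mv₀² + Mgh, hence v² = v₀² + 2gh/(1+k).
v = √(3.17² + 2×9.8×2.34/2) = √32.98 ≈ 5.74 m/s.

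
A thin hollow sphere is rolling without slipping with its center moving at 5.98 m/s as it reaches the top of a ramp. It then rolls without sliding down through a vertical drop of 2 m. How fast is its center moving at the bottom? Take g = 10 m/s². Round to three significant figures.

v ≈ 7.73 m/s

With I = (2/3)MR², the ratio k = I/(MR²) is 2/3.
The rolling condition ω = v/R makes the rotational term ½I(v/R)² = ½kMv², so KE_total = ½(1+k)Mv² = (5/6)Mv².
Energy conservation: (5/6)Mv₀² + Mgh = (5/6)Mv², so v² = v₀² + 2gh/(1+k).
v = √(5.98² + 2×10×2/1.667) = √59.76 ≈ 7.73 m/s.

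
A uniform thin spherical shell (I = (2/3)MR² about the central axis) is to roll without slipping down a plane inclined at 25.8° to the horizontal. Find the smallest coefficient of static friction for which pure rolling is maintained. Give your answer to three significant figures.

For this body I = (2/3)MR², i.e. k = I/(MR²) = 2/3.
Along the incline Mg sinθ − f = Ma, and torque about the center fR = Iα = kMR²(a/R) gives f = kMa.
These give a = g sinθ/(1+k) and the required friction f = kMg sinθ/(1+k).
The normal force is N = Mg cosθ, so μ_min = f/N = k tanθ/(1+k).
μ_min = (2/3) × tan25.8° / 1.667 ≈ 0.193.

μ_min ≈ 0.193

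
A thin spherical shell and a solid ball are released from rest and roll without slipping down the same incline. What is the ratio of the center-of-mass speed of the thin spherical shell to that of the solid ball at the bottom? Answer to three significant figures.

v_ratio ≈ 0.917

Each satisfies Mgh = ½(1+k)Mv² with k = I/(MR²), so v ∝ 1/√(1+k).
For the thin spherical shell k = 2/3; for the solid ball k = 0.4.
v₁/v₂ = √((1+k₂)/(1+k₁)) = √(1.4/1.667) ≈ 0.917.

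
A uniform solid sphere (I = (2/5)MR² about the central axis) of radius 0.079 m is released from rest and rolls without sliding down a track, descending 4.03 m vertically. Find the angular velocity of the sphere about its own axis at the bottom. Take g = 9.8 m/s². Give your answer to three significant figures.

With I = (2/5)MR², the ratio k = I/(MR²) is 0.4.
Since it rolls without slipping, ω = v/R and KE = ½Mv² + ½Iω² = ½(1+k)Mv² = (7/10)Mv².
Energy conservation Mgh = ½(1+k)Mv² gives v = √(2gh/(1+k)) = √(2 × 9.8 × 4.03 / 1.4) = 7.511 m/s.
Then ω = v/R = 7.511 / 0.079 ≈ 95.1 rad/s.

ω ≈ 95.1 rad/s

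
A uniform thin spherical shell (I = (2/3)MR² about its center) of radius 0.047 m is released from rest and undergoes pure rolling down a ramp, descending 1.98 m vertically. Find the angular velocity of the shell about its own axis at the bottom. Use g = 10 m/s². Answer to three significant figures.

ω ≈ 104 rad/s

With I = (2/3)MR², the ratio k = I/(MR²) is 2/3.
Since it rolls without slipping, ω = v/R and KE = ½Mv² + ½Iω² = ½(1+k)Mv² = (5/6)Mv².
Energy conservation Mgh = ½(1+k)Mv² gives v = √(2gh/(1+k)) = √(2 × 10 × 1.98 / 1.667) = 4.874 m/s.
Then ω = v/R = 4.874 / 0.047 ≈ 104 rad/s.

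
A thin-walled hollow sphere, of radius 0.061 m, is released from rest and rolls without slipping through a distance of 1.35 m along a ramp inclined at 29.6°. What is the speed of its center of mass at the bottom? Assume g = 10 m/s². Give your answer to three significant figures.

v ≈ 2.83 m/s

For this body I = (2/3)MR², i.e. k = I/(MR²) = 2/3.
Rolling without slipping gives ω = v/R, so the total kinetic energy is ½Mv² + ½Iω² = ½(1+k)Mv² = (5/6)Mv².
The vertical drop is h = L sinθ = 1.35 × sin29.6° = 0.6668 m.
Setting Mgh = (5/6)Mv² gives v = √(2gh/(1+k)) = √(2·10·0.6668/1.667) ≈ 2.83 m/s.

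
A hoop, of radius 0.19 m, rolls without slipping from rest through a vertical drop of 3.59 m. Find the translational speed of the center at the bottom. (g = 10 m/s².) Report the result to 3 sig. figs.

With I = MR², the ratio k = I/(MR²) is 1.
Since it rolls without slipping, ω = v/R and KE = ½Mv² + ½Iω² = ½(1+k)Mv² = Mv².
Setting Mgh = Mv² gives v = √(2gh/(1+k)) = √(2·10·3.59/2) ≈ 5.99 m/s.

v ≈ 5.99 m/s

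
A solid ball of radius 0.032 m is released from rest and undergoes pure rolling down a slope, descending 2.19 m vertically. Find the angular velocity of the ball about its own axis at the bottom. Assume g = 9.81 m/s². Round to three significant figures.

For this body I = (2/5)MR², i.e. k = I/(MR²) = 0.4.
Rolling without slipping gives ω = v/R, so the total kinetic energy is ½Mv² + ½Iω² = ½(1+k)Mv² = (7/10)Mv².
Energy conservation Mgh = ½(1+k)Mv² gives v = √(2gh/(1+k)) = √(2 × 9.81 × 2.19 / 1.4) = 5.54 m/s.
The angular speed follows from ω = v/R = 5.54/0.032 ≈ 173 rad/s.

ω ≈ 173 rad/s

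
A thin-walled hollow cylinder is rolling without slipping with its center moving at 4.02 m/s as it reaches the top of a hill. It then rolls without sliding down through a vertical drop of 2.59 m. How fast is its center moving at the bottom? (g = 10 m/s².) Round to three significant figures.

With I = MR², the ratio k = I/(MR²) is 1.
Rolling without slipping gives ω = v/R, so the total kinetic energy is ½Mv² + ½Iω² = ½(1+k)Mv² = Mv².
Energy conservation: Mv₀² + Mgh = Mv², so v² = v₀² + 2gh/(1+k).
v = √(4.02² + 2×10×2.59/2) = √42.06 ≈ 6.49 m/s.

v ≈ 6.49 m/s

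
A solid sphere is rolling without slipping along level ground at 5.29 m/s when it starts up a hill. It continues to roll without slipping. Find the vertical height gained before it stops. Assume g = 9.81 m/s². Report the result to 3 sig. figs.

h ≈ 2.00 m

The moment of inertia is (2/5)MR², giving k ≡ I/(MR²) = 0.4.
The rolling condition ω = v/R makes the rotational term ½I(v/R)² = ½kMv², so KE_total = ½(1+k)Mv² = (7/10)Mv².
All of this converts to potential energy at the highest point: (7/10)Mv₀² = Mgh.
Thus h = (1+k)v₀²/(2g) = 1.4 × 5.29² / (2 × 9.81) ≈ 2.00 m.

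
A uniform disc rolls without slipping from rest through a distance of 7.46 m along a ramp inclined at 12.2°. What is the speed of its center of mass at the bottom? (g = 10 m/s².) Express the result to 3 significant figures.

For this body I = (1/2)MR², i.e. k = I/(MR²) = 0.5.
Rolling without slipping gives ω = v/R, so the total kinetic energy is ½Mv² + ½Iω² = ½(1+k)Mv² = (3/4)Mv².
The vertical drop is h = L sinθ = 7.46 × sin12.2° = 1.576 m.
Setting Mgh = (3/4)Mv² gives v = √(2gh/(1+k)) = √(2·10·1.576/1.5) ≈ 4.58 m/s.

v ≈ 4.58 m/s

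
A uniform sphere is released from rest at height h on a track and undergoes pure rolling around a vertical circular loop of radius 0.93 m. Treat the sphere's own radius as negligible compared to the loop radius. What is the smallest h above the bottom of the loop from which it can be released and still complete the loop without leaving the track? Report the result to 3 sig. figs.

h_min ≈ 2.51 m

Here I = (2/5)MR², so the shape factor k = I/(MR²) = 0.4.
At the top, contact is just lost when gravity alone supplies the centripetal force: Mg = Mv_top²/r, i.e. v_top² = gr.
With ω = v/R, the kinetic energy at speed v is ½(1+k)Mv² = (7/10)Mv².
Energy conservation from release (height h) to the top (height 2r): Mgh = Mg(2r) + (7/10)M·gr.
Thus h_min = 2r + (1+k)r/2 = r(2 + 1.4/2) = 0.93 × 2.7 ≈ 2.51 m.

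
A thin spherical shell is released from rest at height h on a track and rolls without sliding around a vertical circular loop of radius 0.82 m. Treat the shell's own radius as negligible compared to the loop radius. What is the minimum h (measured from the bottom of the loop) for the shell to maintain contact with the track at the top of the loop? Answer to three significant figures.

h_min ≈ 2.32 m

For this body I = (2/3)MR², i.e. k = I/(MR²) = 2/3.
At the top of the loop, the minimum-contact condition is Mg = Mv_top²/r, so v_top² = gr.
With ω = v/R, the kinetic energy at speed v is ½(1+k)Mv² = (5/6)Mv².
Energy conservation from release (height h) to the top (height 2r): Mgh = Mg(2r) + (5/6)M·gr.
Thus h_min = 2r + (1+k)r/2 = r(2 + 1.667/2) = 0.82 × 2.833 ≈ 2.32 m.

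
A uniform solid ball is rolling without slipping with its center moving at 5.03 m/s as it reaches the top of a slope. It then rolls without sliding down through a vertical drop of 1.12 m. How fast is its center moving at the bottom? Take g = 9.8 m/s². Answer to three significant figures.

For this body I = (2/5)MR², i.e. k = I/(MR²) = 0.4.
The rolling condition ω = v/R makes the rotational term ½I(v/R)² = ½kMv², so KE_total = ½(1+k)Mv² = (7/10)Mv².
Energy conservation: (7/10)Mv₀² + Mgh = (7/10)Mv², so v² = v₀² + 2gh/(1+k).
v = √(5.03² + 2×9.8×1.12/1.4) = √40.98 ≈ 6.40 m/s.

v ≈ 6.40 m/s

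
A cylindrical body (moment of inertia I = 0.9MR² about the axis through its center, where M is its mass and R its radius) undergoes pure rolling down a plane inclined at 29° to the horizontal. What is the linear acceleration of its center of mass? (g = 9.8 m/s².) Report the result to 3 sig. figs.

The moment of inertia is 0.9MR², giving k ≡ I/(MR²) = 0.9.
Translational: Mg sinθ − f = Ma. Rotational about the CM: fR = Iα = kMRa, so f = kMa.
Eliminating f: Mg sinθ = (1+k)Ma, so a = g sinθ/(1+k) = 9.8 × sin29° / 1.9 ≈ 2.50 m/s².

a ≈ 2.50 m/s²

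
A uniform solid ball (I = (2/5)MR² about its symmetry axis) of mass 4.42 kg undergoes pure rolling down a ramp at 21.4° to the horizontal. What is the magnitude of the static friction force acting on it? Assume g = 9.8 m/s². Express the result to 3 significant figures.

f ≈ 4.52 N

For this body I = (2/5)MR², i.e. k = I/(MR²) = 0.4.
Along the incline Mg sinθ − f = Ma, and torque about the center fR = Iα = kMR²(a/R) gives f = kMa.
Combining, a = g sinθ/(1+k) and f = kMa = kMg sinθ/(1+k).
f = 0.4 × 4.42 × 9.8 × sin21.4° / 1.4 ≈ 4.52 N.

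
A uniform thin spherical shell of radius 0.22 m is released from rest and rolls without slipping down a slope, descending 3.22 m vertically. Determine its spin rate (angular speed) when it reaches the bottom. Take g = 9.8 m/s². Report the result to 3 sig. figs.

ω ≈ 28.0 rad/s

With I = (2/3)MR², the ratio k = I/(MR²) is 2/3.
Pure rolling means v = ωR; then KE = ½Mv² + ½I(v/R)² = ½(1+k)Mv² = (5/6)Mv².
Energy conservation Mgh = ½(1+k)Mv² gives v = √(2gh/(1+k)) = √(2 × 9.8 × 3.22 / 1.667) = 6.154 m/s.
The angular speed follows from ω = v/R = 6.154/0.22 ≈ 28.0 rad/s.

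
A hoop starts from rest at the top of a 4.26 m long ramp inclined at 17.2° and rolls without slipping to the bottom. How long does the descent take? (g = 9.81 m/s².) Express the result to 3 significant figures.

t ≈ 2.42 s

With I = MR², the ratio k = I/(MR²) is 1.
Translational: Mg sinθ − f = Ma. Rotational about the CM: fR = Iα = kMRa, so f = kMa.
Hence a = g sinθ/(1+k) = 9.81×sin17.2°/2 = 1.45 m/s².
With constant a from rest, t = √(2L/a) = √(2·4.26/1.45) ≈ 2.42 s.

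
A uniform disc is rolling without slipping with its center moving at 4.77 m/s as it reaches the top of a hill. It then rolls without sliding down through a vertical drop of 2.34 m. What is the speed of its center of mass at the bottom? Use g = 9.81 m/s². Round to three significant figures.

v ≈ 7.30 m/s

For this body I = (1/2)MR², i.e. k = I/(MR²) = 0.5.
Since it rolls without slipping, ω = v/R and KE = ½Mv² + ½Iω² = ½(1+k)Mv² = (3/4)Mv².
Conserving energy between top and bottom: (3/4)Mv² = (3/4)Mv₀² + Mgh, hence v² = v₀² + 2gh/(1+k).
v = √(4.77² + 2×9.81×2.34/1.5) = √53.36 ≈ 7.30 m/s.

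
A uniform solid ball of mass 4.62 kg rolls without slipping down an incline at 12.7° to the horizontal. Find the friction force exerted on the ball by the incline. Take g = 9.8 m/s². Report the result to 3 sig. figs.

For this body I = (2/5)MR², i.e. k = I/(MR²) = 0.4.
Translational: Mg sinθ − f = Ma. Rotational about the CM: fR = Iα = kMRa, so f = kMa.
Combining, a = g sinθ/(1+k) and f = kMa = kMg sinθ/(1+k).
f = 0.4 × 4.62 × 9.8 × sin12.7° / 1.4 ≈ 2.84 N.

f ≈ 2.84 N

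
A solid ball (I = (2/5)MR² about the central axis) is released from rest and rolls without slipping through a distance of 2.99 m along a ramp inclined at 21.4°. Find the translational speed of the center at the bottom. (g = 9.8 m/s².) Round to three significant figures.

For this body I = (2/5)MR², i.e. k = I/(MR²) = 0.4.
Pure rolling means v = ωR; then KE = ½Mv² + ½I(v/R)² = ½(1+k)Mv² = (7/10)Mv².
The vertical drop is h = L sinθ = 2.99 × sin21.4° = 1.091 m.
Setting Mgh = (7/10)Mv² gives v = √(2gh/(1+k)) = √(2·9.8·1.091/1.4) ≈ 3.91 m/s.

v ≈ 3.91 m/s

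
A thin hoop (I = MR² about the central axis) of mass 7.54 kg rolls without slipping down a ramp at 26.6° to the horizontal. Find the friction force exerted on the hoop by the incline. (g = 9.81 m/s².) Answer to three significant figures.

f ≈ 16.6 N

With I = MR², the ratio k = I/(MR²) is 1.
Along the incline Mg sinθ − f = Ma, and torque about the center fR = Iα = kMR²(a/R) gives f = kMa.
Combining, a = g sinθ/(1+k) and f = kMa = kMg sinθ/(1+k).
f = 1 × 7.54 × 9.81 × sin26.6° / 2 ≈ 16.6 N.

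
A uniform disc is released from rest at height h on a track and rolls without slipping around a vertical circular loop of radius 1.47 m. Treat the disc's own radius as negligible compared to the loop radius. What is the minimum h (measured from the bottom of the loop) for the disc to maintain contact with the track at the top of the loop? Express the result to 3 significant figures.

With I = (1/2)MR², the ratio k = I/(MR²) is 0.5.
At the top, contact is just lost when gravity alone supplies the centripetal force: Mg = Mv_top²/r, i.e. v_top² = gr.
With ω = v/R, the kinetic energy at speed v is ½(1+k)Mv² = (3/4)Mv².
Energy conservation from release (height h) to the top (height 2r): Mgh = Mg(2r) + (3/4)M·gr.
Thus h_min = 2r + (1+k)r/2 = r(2 + 1.5/2) = 1.47 × 2.75 ≈ 4.04 m.

h_min ≈ 4.04 m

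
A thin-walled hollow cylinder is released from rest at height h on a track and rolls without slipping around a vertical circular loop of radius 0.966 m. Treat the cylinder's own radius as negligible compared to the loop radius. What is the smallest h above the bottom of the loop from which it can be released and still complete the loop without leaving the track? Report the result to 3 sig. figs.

h_min ≈ 2.90 m

The moment of inertia is MR², giving k ≡ I/(MR²) = 1.
At the top of the loop, the minimum-contact condition is Mg = Mv_top²/r, so v_top² = gr.
With ω = v/R, the kinetic energy at speed v is ½(1+k)Mv² = Mv².
Energy conservation from release (height h) to the top (height 2r): Mgh = Mg(2r) + M·gr.
Thus h_min = 2r + (1+k)r/2 = r(2 + 2/2) = 0.966 × 3 ≈ 2.90 m.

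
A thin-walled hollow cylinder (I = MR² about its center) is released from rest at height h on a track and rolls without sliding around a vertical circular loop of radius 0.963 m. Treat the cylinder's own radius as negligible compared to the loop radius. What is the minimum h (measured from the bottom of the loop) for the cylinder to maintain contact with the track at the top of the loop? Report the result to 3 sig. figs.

h_min ≈ 2.89 m

The moment of inertia is MR², giving k ≡ I/(MR²) = 1.
At the top of the loop, the minimum-contact condition is Mg = Mv_top²/r, so v_top² = gr.
With ω = v/R, the kinetic energy at speed v is ½(1+k)Mv² = Mv².
Energy conservation from release (height h) to the top (height 2r): Mgh = Mg(2r) + M·gr.
Thus h_min = 2r + (1+k)r/2 = r(2 + 2/2) = 0.963 × 3 ≈ 2.89 m.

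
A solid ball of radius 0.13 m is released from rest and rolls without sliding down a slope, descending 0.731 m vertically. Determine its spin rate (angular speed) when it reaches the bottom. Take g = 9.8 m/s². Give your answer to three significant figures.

ω ≈ 24.6 rad/s

The moment of inertia is (2/5)MR², giving k ≡ I/(MR²) = 0.4.
Rolling without slipping gives ω = v/R, so the total kinetic energy is ½Mv² + ½Iω² = ½(1+k)Mv² = (7/10)Mv².
Energy conservation Mgh = ½(1+k)Mv² gives v = √(2gh/(1+k)) = √(2 × 9.8 × 0.731 / 1.4) = 3.199 m/s.
Then ω = v/R = 3.199 / 0.13 ≈ 24.6 rad/s.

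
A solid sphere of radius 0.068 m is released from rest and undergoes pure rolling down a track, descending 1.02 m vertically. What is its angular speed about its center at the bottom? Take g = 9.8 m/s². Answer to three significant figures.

For this body I = (2/5)MR², i.e. k = I/(MR²) = 0.4.
Rolling without slipping gives ω = v/R, so the total kinetic energy is ½Mv² + ½Iω² = ½(1+k)Mv² = (7/10)Mv².
Energy conservation Mgh = ½(1+k)Mv² gives v = √(2gh/(1+k)) = √(2 × 9.8 × 1.02 / 1.4) = 3.779 m/s.
The angular speed follows from ω = v/R = 3.779/0.068 ≈ 55.6 rad/s.

ω ≈ 55.6 rad/s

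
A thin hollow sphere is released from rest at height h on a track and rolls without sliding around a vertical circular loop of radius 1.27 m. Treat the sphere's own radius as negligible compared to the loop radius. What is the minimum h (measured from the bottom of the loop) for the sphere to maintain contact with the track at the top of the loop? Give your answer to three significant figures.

Here I = (2/3)MR², so the shape factor k = I/(MR²) = 2/3.
At the top, contact is just lost when gravity alone supplies the centripetal force: Mg = Mv_top²/r, i.e. v_top² = gr.
With ω = v/R, the kinetic energy at speed v is ½(1+k)Mv² = (5/6)Mv².
Energy conservation from release (height h) to the top (height 2r): Mgh = Mg(2r) + (5/6)M·gr.
Thus h_min = 2r + (1+k)r/2 = r(2 + 1.667/2) = 1.27 × 2.833 ≈ 3.60 m.

h_min ≈ 3.60 m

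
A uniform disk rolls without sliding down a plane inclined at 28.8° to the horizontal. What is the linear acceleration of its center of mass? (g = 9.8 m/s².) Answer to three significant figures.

For this body I = (1/2)MR², i.e. k = I/(MR²) = 0.5.
Translational: Mg sinθ − f = Ma. Rotational about the CM: fR = Iα = kMRa, so f = kMa.
Eliminating f: Mg sinθ = (1+k)Ma, so a = g sinθ/(1+k) = 9.8 × sin28.8° / 1.5 ≈ 3.15 m/s².

a ≈ 3.15 m/s²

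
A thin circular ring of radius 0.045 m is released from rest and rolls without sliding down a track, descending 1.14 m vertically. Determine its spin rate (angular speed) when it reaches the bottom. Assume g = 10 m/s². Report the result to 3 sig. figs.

ω ≈ 75.0 rad/s

Here I = MR², so the shape factor k = I/(MR²) = 1.
Rolling without slipping gives ω = v/R, so the total kinetic energy is ½Mv² + ½Iω² = ½(1+k)Mv² = Mv².
Energy conservation Mgh = ½(1+k)Mv² gives v = √(2gh/(1+k)) = √(2 × 10 × 1.14 / 2) = 3.376 m/s.
Then ω = v/R = 3.376 / 0.045 ≈ 75.0 rad/s.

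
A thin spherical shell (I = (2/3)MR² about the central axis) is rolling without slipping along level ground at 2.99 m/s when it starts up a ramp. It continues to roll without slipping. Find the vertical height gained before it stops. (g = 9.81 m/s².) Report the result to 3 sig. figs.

The moment of inertia is (2/3)MR², giving k ≡ I/(MR²) = 2/3.
Rolling without slipping gives ω = v/R, so the total kinetic energy is ½Mv² + ½Iω² = ½(1+k)Mv² = (5/6)Mv².
All of this converts to potential energy at the highest point: (5/6)Mv₀² = Mgh.
Thus h = (1+k)v₀²/(2g) = 1.667 × 2.99² / (2 × 9.81) ≈ 0.759 m.

h ≈ 0.759 m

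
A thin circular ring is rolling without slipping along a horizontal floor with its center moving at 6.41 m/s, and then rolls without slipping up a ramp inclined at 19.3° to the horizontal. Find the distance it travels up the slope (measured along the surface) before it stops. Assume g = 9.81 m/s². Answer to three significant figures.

d ≈ 12.7 m

Here I = MR², so the shape factor k = I/(MR²) = 1.
Since it rolls without slipping, ω = v/R and KE = ½Mv² + ½Iω² = ½(1+k)Mv² = Mv².
Setting this equal to Mgh gives the vertical rise h = (1+k)v₀²/(2g) = 2×6.41²/(2×9.81) = 4.188 m.
Along the incline, d = h/sinθ = 4.188/sin19.3° ≈ 12.7 m.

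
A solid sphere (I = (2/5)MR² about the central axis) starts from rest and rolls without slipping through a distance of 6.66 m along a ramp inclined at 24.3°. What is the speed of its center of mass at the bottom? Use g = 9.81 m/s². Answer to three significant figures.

With I = (2/5)MR², the ratio k = I/(MR²) is 0.4.
Since it rolls without slipping, ω = v/R and KE = ½Mv² + ½Iω² = ½(1+k)Mv² = (7/10)Mv².
The vertical drop is h = L sinθ = 6.66 × sin24.3° = 2.741 m.
Setting Mgh = (7/10)Mv² gives v = √(2gh/(1+k)) = √(2·9.81·2.741/1.4) ≈ 6.20 m/s.

v ≈ 6.20 m/s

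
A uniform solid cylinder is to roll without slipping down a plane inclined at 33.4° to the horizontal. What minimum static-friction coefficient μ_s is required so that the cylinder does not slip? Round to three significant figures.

μ_min ≈ 0.220

With I = (1/2)MR², the ratio k = I/(MR²) is 0.5.
Translational: Mg sinθ − f = Ma. Rotational about the CM: fR = Iα = kMRa, so f = kMa.
These give a = g sinθ/(1+k) and the required friction f = kMg sinθ/(1+k).
With N = Mg cosθ, the no-slip condition f ≤ μN gives μ_min = f/N = k tanθ/(1+k).
μ_min = 0.5 × tan33.4° / 1.5 ≈ 0.220.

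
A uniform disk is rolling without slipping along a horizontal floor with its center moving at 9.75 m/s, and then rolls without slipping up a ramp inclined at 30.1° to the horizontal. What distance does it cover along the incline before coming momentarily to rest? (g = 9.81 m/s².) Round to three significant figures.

For this body I = (1/2)MR², i.e. k = I/(MR²) = 0.5.
Rolling without slipping gives ω = v/R, so the total kinetic energy is ½Mv² + ½Iω² = ½(1+k)Mv² = (3/4)Mv².
Setting this equal to Mgh gives the vertical rise h = (1+k)v₀²/(2g) = 1.5×9.75²/(2×9.81) = 7.268 m.
Along the incline, d = h/sinθ = 7.268/sin30.1° ≈ 14.5 m.

d ≈ 14.5 m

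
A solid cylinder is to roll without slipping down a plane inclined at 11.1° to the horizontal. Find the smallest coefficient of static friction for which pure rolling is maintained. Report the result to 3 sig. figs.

Here I = (1/2)MR², so the shape factor k = I/(MR²) = 0.5.
Along the incline Mg sinθ − f = Ma, and torque about the center fR = Iα = kMR²(a/R) gives f = kMa.
These give a = g sinθ/(1+k) and the required friction f = kMg sinθ/(1+k).
With N = Mg cosθ, the no-slip condition f ≤ μN gives μ_min = f/N = k tanθ/(1+k).
μ_min = 0.5 × tan11.1° / 1.5 ≈ 0.0654.

μ_min ≈ 0.0654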